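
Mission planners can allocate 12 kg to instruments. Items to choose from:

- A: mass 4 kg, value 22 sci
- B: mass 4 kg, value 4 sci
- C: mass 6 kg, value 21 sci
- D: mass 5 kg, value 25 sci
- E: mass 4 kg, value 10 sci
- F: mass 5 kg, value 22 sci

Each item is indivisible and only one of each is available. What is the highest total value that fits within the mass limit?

47 sci

Check high-value combinations within 12 kg:
- A+D: mass 4+5=9, value 22+25=47
- D+F: mass 5+5=10, value 25+22=47
- C+D: mass 6+5=11, value 21+25=46
- A+F: mass 4+5=9, value 22+22=44
- A+C: mass 4+6=10, value 22+21=43
Best: 47 sci.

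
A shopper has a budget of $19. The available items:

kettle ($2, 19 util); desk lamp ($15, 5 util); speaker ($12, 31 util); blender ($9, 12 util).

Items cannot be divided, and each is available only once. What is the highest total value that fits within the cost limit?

50 util

Check high-value combinations within $19:
- kettle+speaker: cost 2+12=14, value 19+31=50
- kettle+blender: cost 2+9=11, value 19+12=31
- speaker: cost 12, value 31
- kettle+desk lamp: cost 2+15=17, value 19+5=24
Best: 50 util.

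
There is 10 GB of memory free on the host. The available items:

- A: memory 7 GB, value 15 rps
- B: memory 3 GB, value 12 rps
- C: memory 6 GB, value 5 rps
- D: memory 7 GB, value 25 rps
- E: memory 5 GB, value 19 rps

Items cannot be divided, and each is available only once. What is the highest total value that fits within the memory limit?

Check high-value combinations within 10 GB:
- B+D: memory 3+7=10, value 12+25=37
- B+E: memory 3+5=8, value 12+19=31
- A+B: memory 7+3=10, value 15+12=27
- D: memory 7, value 25
Best: 37 rps.

37 rps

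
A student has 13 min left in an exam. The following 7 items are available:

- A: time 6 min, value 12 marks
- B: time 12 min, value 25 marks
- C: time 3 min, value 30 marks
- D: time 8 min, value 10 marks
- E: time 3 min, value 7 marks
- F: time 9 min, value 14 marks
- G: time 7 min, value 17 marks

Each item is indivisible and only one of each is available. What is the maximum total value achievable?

54 marks

This is a 0/1 knapsack; check combinations near the capacity.
- C+E+G: time 3+3+7=13, value 30+7+17=54
- A+C+E: time 6+3+3=12, value 12+30+7=49
- C+G: time 3+7=10, value 30+17=47
Best: 54 marks.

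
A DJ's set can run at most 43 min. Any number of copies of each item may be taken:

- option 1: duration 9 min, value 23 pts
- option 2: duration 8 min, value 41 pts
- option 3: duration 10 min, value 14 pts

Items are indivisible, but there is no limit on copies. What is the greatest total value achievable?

Best value-per-unit is option 2 at 41/8, and filling with it alone uses duration 5×8=40. No mix of the others beats 5×41 = 205.

205 pts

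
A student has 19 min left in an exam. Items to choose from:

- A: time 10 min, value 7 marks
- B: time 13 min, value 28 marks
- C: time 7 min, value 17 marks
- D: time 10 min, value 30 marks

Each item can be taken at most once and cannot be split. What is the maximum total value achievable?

47 marks

This is a 0/1 knapsack; check combinations near the capacity.
- C+D: time 7+10=17, value 17+30=47
- D: time 10, value 30
- B: time 13, value 28
Best: 47 marks.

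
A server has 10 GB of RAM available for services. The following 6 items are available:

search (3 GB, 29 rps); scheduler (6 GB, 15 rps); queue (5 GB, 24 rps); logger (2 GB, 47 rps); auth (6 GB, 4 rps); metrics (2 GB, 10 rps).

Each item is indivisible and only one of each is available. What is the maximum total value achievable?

100 rps

This is a 0/1 knapsack; check combinations near the capacity.
- search+queue+logger: memory 3+5+2=10, value 29+24+47=100
- search+logger+metrics: memory 3+2+2=7, value 29+47+10=86
- queue+logger+metrics: memory 5+2+2=9, value 24+47+10=81
Best: 100 rps.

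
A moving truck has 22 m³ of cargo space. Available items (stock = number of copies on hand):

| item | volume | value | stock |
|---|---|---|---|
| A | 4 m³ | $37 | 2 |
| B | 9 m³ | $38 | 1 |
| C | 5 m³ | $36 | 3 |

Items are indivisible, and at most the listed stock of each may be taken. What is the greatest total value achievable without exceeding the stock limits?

$148

Top feasible selections:
- 2×A + 1×B + 1×C: volume 22, value 148
- 2×A + 2×C: volume 18, value 146
- 1×A + 3×C: volume 19, value 145
- 2×A + 1×B: volume 17, value 112
Best: $148.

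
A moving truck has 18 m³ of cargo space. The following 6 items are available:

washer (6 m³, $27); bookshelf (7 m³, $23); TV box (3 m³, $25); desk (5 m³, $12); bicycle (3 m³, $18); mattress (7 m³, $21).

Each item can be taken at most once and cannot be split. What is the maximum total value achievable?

Check high-value combinations within 18 m³:
- washer+TV box+desk+bicycle: volume 6+3+5+3=17, value 27+25+12+18=82
- bookshelf+TV box+desk+bicycle: volume 7+3+5+3=18, value 23+25+12+18=78
- TV box+desk+bicycle+mattress: volume 3+5+3+7=18, value 25+12+18+21=76
- washer+bookshelf+TV box: volume 6+7+3=16, value 27+23+25=75
Best: $82.

$82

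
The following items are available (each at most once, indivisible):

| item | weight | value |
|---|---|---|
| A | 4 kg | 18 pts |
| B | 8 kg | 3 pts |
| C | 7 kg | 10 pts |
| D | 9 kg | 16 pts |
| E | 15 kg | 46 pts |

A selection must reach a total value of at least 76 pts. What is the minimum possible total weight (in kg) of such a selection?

28

Subsets with value ≥ 76, sorted by total weight:
- A+D+E: weight 28, value 80
- A+B+C+E: weight 34, value 77
- A+C+D+E: weight 35, value 90
- A+B+D+E: weight 36, value 83
Minimum weight: 28 kg.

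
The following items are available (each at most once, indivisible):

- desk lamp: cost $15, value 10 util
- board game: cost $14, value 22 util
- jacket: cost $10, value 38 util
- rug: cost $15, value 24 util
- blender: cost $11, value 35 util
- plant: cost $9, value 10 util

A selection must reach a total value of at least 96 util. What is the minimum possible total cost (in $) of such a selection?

36

Subsets with value ≥ 96, sorted by total cost:
- jacket+rug+blender: cost 36, value 97
- board game+jacket+blender+plant: cost 44, value 105
Minimum cost: 36 $.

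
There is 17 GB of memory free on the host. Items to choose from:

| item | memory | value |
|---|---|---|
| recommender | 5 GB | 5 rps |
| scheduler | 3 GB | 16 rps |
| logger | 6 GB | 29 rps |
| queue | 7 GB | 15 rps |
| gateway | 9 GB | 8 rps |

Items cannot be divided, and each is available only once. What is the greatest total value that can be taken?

Check high-value combinations within 17 GB:
- scheduler+logger+queue: memory 3+6+7=16, value 16+29+15=60
- recommender+scheduler+logger: memory 5+3+6=14, value 5+16+29=50
- scheduler+logger: memory 3+6=9, value 16+29=45
Best: 60 rps.

60 rps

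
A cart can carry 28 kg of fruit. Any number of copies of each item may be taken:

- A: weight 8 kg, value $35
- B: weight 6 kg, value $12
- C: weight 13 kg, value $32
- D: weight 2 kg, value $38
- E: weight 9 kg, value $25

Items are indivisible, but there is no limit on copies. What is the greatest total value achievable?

$532

Best value-per-unit is D at 38/2, and filling with it alone uses weight 14×2=28. No mix of the others beats 14×38 = 532.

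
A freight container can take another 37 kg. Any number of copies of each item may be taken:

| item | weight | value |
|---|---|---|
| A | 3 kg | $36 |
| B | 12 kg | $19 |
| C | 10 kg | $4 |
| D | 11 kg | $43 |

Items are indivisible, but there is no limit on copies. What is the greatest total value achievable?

$432

Best value-per-unit is A at 36/3, and filling with it alone uses weight 12×3=36. No mix of the others beats 12×36 = 432.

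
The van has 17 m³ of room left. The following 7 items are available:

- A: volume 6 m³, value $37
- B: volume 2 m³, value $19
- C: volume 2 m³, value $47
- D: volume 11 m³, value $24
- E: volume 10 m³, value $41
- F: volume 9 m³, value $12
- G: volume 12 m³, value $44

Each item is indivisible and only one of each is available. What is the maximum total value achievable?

$110

Check high-value combinations within 17 m³:
- B+C+G: volume 2+2+12=16, value 19+47+44=110
- B+C+E: volume 2+2+10=14, value 19+47+41=107
- A+B+C: volume 6+2+2=10, value 37+19+47=103
Best: $110.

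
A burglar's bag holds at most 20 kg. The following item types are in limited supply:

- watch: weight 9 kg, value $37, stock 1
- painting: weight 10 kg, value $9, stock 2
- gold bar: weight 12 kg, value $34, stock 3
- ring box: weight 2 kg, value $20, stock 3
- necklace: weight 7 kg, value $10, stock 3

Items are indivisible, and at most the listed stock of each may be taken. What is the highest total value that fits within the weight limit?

Top feasible selections:
- 1×watch + 3×ring box: weight 15, value 97
- 1×gold bar + 3×ring box: weight 18, value 94
- 1×watch + 2×ring box + 1×necklace: weight 20, value 87
Best: $97.

$97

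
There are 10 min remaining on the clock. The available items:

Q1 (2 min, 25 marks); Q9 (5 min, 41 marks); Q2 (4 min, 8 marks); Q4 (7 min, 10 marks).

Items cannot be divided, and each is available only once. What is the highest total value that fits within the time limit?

Check high-value combinations within 10 min:
- Q1+Q9: time 2+5=7, value 25+41=66
- Q9+Q2: time 5+4=9, value 41+8=49
- Q9: time 5, value 41
- Q1+Q4: time 2+7=9, value 25+10=35
- Q1+Q2: time 2+4=6, value 25+8=33
Best: 66 marks.

66 marks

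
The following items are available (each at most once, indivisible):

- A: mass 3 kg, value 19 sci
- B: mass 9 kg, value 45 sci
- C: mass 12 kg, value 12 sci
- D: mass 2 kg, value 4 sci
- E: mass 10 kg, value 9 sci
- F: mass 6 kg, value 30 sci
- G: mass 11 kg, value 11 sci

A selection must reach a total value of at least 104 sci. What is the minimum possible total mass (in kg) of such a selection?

29

Subsets with value ≥ 104, sorted by total mass:
- A+B+F+G: mass 29, value 105
- A+B+D+E+F: mass 30, value 107
- A+B+C+F: mass 30, value 106
Minimum mass: 29 kg.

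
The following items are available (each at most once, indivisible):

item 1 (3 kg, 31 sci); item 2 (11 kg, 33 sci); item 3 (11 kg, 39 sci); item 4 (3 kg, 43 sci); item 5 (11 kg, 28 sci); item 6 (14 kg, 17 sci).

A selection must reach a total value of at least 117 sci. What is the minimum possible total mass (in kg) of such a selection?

Subsets with value ≥ 117, sorted by total mass:
- item 1+item 2+item 3+item 4: mass 28, value 146
- item 1+item 3+item 4+item 5: mass 28, value 141
- item 1+item 2+item 4+item 5: mass 28, value 135
Minimum mass: 28 kg.

28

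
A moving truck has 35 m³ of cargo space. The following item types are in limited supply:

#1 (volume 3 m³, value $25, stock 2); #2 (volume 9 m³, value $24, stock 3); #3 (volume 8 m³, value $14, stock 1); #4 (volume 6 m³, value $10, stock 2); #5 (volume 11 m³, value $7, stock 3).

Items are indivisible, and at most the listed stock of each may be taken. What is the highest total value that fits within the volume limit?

Top feasible selections:
- 2×#1 + 3×#2: volume 33, value 122
- 2×#1 + 2×#2 + 1×#3: volume 32, value 112
Best: $122.

$122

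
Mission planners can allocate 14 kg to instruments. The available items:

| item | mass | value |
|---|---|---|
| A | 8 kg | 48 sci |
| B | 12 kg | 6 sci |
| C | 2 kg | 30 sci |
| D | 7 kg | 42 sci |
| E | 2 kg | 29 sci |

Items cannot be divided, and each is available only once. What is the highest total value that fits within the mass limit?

Check high-value combinations within 14 kg:
- A+C+E: mass 8+2+2=12, value 48+30+29=107
- C+D+E: mass 2+7+2=11, value 30+42+29=101
- A+C: mass 8+2=10, value 48+30=78
Best: 107 sci.

107 sci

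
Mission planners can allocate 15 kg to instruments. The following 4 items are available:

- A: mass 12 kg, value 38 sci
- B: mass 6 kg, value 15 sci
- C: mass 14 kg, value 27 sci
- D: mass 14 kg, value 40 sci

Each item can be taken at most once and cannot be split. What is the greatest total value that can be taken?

Check high-value combinations within 15 kg:
- D: mass 14, value 40
- A: mass 12, value 38
- C: mass 14, value 27
- B: mass 6, value 15
Best: 40 sci.

40 sci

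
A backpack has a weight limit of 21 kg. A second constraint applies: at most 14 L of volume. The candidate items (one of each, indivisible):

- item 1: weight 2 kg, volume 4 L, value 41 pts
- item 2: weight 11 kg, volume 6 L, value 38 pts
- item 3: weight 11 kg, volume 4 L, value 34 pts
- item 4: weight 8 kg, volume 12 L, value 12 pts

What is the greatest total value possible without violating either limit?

79 pts

Feasible sets respecting both limits:
- item 1+item 2: weight 13, volume 10, value 79
- item 1+item 3: weight 13, volume 8, value 75
- item 1: weight 2, volume 4, value 41
Best: 79 pts.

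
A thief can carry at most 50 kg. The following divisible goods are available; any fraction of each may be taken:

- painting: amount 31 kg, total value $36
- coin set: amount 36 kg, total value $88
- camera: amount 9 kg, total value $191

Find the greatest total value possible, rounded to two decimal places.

284.81

Take in order of value per unit:
- camera (191/9 per unit): all 9 → value 191, running total 191.00
- coin set (88/36 per unit): all 36 → value 88, running total 279.00
- painting (36/31 per unit): 5 of 31 → value 5×36/31 = 5.8065, running total 284.81
Total 284.81.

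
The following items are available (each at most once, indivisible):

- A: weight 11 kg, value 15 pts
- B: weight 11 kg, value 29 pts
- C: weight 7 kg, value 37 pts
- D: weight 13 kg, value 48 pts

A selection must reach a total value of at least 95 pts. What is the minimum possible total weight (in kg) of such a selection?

Subsets with value ≥ 95, sorted by total weight:
- B+C+D: weight 31, value 114
- A+C+D: weight 31, value 100
- A+B+C+D: weight 42, value 129
Minimum weight: 31 kg.

31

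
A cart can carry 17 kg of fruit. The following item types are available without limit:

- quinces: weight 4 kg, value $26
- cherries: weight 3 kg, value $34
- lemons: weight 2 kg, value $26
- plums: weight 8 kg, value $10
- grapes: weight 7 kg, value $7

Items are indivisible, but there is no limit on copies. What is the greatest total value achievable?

$216

Best value-per-unit is lemons at 26/2; filling with it alone gives 8×26 = 208.
Optimal mix: 1×cherries + 7×lemons → weight 17, value 216.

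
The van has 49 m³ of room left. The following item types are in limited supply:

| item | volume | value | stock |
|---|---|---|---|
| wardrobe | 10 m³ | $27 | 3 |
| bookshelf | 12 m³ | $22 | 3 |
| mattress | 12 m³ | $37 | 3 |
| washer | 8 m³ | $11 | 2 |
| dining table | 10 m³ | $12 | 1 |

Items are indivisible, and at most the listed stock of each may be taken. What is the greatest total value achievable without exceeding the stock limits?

$138

Best selections within volume 49 and stock limits:
- 1×wardrobe + 3×mattress: volume 46, value 138
- 1×bookshelf + 3×mattress: volume 48, value 133
Best: $138.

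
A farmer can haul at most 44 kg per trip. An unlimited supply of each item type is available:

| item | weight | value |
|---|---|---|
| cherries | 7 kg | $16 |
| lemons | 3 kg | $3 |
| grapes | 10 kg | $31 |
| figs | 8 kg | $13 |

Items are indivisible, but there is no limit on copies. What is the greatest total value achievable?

Best value-per-unit is grapes at 31/10; filling with it alone gives 4×31 = 124.
Optimal mix: 1×lemons + 4×grapes → weight 43, value 127.

$127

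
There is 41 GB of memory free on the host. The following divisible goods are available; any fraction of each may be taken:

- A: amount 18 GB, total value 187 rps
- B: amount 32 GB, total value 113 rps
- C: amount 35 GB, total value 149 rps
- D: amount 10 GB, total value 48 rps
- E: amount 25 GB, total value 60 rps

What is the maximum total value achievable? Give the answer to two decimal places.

Take in order of value per unit:
- A (187/18 per unit): all 18 → value 187, running total 187.00
- D (48/10 per unit): all 10 → value 48, running total 235.00
- C (149/35 per unit): 13 of 35 → value 13×149/35 = 55.3429, running total 290.34
Total 290.34.

290.34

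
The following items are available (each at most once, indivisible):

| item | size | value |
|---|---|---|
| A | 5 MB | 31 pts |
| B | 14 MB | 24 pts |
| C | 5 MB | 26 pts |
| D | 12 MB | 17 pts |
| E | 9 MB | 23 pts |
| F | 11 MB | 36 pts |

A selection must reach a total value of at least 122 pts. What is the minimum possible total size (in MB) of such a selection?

Subsets with value ≥ 122, sorted by total size:
- A+C+D+E+F: size 42, value 133
- A+B+C+E+F: size 44, value 140
Minimum size: 42 MB.

42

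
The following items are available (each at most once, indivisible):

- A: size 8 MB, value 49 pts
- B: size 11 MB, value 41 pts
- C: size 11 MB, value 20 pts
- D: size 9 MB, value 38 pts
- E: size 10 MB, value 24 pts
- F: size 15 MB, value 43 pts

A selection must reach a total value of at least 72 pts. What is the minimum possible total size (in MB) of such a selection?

17

Subsets with value ≥ 72, sorted by total size:
- A+D: size 17, value 87
- A+E: size 18, value 73
- A+B: size 19, value 90
Minimum size: 17 MB.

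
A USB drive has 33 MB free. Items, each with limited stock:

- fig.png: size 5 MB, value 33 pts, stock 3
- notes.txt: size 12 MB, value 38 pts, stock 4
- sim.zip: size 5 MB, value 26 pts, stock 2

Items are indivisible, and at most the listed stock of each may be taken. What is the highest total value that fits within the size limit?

163 pts

Best selections within size 33 and stock limits:
- 3×fig.png + 1×notes.txt + 1×sim.zip: size 32, value 163
- 2×fig.png + 1×notes.txt + 2×sim.zip: size 32, value 156
- 3×fig.png + 2×sim.zip: size 25, value 151
Best: 163 pts.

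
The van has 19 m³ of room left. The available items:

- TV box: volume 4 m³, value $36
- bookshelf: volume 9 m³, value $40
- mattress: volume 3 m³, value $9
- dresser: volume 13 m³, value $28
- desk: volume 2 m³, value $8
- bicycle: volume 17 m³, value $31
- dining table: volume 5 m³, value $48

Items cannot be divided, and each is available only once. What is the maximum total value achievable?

$124

Check high-value combinations within 19 m³:
- TV box+bookshelf+dining table: volume 4+9+5=18, value 36+40+48=124
- bookshelf+mattress+desk+dining table: volume 9+3+2+5=19, value 40+9+8+48=105
- TV box+mattress+desk+dining table: volume 4+3+2+5=14, value 36+9+8+48=101
- bookshelf+mattress+dining table: volume 9+3+5=17, value 40+9+48=97
Best: $124.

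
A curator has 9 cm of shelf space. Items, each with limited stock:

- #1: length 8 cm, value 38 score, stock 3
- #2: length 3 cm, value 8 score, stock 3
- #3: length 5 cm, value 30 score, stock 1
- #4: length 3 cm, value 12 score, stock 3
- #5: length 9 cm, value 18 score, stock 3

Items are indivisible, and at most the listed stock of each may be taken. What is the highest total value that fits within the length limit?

42 score

Top feasible selections:
- 1×#3 + 1×#4: length 8, value 42
- 1×#2 + 1×#3: length 8, value 38
- 1×#1: length 8, value 38
- 3×#4: length 9, value 36
Best: 42 score.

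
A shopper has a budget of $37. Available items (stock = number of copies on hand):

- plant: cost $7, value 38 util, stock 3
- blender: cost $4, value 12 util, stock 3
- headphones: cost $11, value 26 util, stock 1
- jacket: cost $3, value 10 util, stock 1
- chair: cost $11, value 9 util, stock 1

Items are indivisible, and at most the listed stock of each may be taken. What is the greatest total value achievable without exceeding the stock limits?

Top feasible selections:
- 3×plant + 3×blender + 1×jacket: cost 36, value 160
- 3×plant + 1×blender + 1×headphones: cost 36, value 152
Best: 160 util.

160 util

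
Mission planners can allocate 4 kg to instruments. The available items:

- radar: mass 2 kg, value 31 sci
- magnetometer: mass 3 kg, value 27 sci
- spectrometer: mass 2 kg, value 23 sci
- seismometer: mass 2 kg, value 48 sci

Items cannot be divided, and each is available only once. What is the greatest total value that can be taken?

Check high-value combinations within 4 kg:
- radar+seismometer: mass 2+2=4, value 31+48=79
- spectrometer+seismometer: mass 2+2=4, value 23+48=71
- radar+spectrometer: mass 2+2=4, value 31+23=54
- seismometer: mass 2, value 48
- radar: mass 2, value 31
Best: 79 sci.

79 sci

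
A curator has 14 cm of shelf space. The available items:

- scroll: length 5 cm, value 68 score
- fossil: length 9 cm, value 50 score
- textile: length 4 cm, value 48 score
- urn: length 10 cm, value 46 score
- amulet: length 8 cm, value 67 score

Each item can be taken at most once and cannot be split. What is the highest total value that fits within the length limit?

Check high-value combinations within 14 cm:
- scroll+amulet: length 5+8=13, value 68+67=135
- scroll+fossil: length 5+9=14, value 68+50=118
- scroll+textile: length 5+4=9, value 68+48=116
- textile+amulet: length 4+8=12, value 48+67=115
- fossil+textile: length 9+4=13, value 50+48=98
Best: 135 score.

135 score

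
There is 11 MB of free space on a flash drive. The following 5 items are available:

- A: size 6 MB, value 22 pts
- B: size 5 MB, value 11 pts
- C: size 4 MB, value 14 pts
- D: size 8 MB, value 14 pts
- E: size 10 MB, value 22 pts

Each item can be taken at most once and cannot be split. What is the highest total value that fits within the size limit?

Check high-value combinations within 11 MB:
- A+C: size 6+4=10, value 22+14=36
- A+B: size 6+5=11, value 22+11=33
- B+C: size 5+4=9, value 11+14=25
- A: size 6, value 22
- E: size 10, value 22
Best: 36 pts.

36 pts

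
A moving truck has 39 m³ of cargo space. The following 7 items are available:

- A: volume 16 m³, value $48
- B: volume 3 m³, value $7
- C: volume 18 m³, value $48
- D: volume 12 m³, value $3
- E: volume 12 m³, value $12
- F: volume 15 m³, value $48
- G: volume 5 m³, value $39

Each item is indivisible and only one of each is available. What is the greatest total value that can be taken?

Check high-value combinations within 39 m³:
- A+B+F+G: volume 16+3+15+5=39, value 48+7+48+39=142
- A+F+G: volume 16+15+5=36, value 48+48+39=135
- C+F+G: volume 18+15+5=38, value 48+48+39=135
- A+C+G: volume 16+18+5=39, value 48+48+39=135
Best: $142.

$142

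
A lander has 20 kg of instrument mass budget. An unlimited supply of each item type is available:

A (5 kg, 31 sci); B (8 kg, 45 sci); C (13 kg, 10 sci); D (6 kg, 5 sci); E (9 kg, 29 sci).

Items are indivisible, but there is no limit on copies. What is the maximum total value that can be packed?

124 sci

Best value-per-unit is A at 31/5, and filling with it alone uses mass 4×5=20. No mix of the others beats 4×31 = 124.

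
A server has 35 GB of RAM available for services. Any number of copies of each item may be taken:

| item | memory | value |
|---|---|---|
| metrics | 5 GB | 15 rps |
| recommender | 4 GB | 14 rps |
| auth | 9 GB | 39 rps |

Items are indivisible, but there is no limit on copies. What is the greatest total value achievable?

145 rps

Best value-per-unit is auth at 39/9; filling with it alone gives 3×39 = 117.
Optimal mix: 2×recommender + 3×auth → memory 35, value 145.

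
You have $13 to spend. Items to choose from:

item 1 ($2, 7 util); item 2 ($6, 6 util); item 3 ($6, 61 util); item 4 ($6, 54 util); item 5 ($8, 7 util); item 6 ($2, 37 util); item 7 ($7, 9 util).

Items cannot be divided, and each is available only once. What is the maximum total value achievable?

115 util

Check high-value combinations within $13:
- item 3+item 4: cost 6+6=12, value 61+54=115
- item 1+item 3+item 6: cost 2+6+2=10, value 7+61+37=105
- item 3+item 6: cost 6+2=8, value 61+37=98
- item 1+item 4+item 6: cost 2+6+2=10, value 7+54+37=98
Best: 115 util.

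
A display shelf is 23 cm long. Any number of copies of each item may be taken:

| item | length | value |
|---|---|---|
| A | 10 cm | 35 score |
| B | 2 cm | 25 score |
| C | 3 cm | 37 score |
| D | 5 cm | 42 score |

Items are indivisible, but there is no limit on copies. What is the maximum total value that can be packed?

Best value-per-unit is B at 25/2; filling with it alone gives 11×25 = 275.
Optimal mix: 10×B + 1×C → length 23, value 287.

287 score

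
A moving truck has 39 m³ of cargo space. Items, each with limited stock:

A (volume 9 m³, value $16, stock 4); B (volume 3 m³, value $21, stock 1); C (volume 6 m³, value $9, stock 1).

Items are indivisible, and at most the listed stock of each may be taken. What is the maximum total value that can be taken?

Best selections within volume 39 and stock limits:
- 4×A + 1×B: volume 39, value 85
- 3×A + 1×B + 1×C: volume 36, value 78
- 3×A + 1×B: volume 30, value 69
- 4×A: volume 36, value 64
Best: $85.

$85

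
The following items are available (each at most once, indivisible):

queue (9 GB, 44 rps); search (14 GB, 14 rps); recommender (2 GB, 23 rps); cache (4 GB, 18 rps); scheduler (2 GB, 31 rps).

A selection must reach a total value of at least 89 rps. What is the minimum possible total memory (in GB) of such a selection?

13

Subsets with value ≥ 89, sorted by total memory:
- queue+recommender+scheduler: memory 13, value 98
- queue+cache+scheduler: memory 15, value 93
- queue+recommender+cache+scheduler: memory 17, value 116
- queue+search+scheduler: memory 25, value 89
Minimum memory: 13 GB.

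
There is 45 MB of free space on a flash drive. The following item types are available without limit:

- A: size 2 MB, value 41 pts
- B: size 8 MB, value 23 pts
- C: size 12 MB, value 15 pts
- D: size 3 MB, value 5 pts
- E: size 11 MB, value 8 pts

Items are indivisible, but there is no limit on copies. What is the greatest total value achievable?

Best value-per-unit is A at 41/2, and filling with it alone uses size 22×2=44. No mix of the others beats 22×41 = 902.

902 pts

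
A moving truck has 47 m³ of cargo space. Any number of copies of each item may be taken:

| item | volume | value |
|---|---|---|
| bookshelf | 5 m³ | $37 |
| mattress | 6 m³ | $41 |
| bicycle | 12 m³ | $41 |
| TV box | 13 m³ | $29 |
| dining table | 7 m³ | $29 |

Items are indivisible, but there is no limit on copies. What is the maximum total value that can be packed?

$341

Best value-per-unit is bookshelf at 37/5; filling with it alone gives 9×37 = 333.
Optimal mix: 7×bookshelf + 2×mattress → volume 47, value 341.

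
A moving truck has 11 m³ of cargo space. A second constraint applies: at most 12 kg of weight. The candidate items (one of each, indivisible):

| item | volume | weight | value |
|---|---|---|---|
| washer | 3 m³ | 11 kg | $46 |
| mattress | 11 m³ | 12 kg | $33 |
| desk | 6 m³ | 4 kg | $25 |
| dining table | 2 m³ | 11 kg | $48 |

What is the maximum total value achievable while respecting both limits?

Feasible sets respecting both limits:
- dining table: volume 2, weight 11, value 48
- washer: volume 3, weight 11, value 46
- mattress: volume 11, weight 12, value 33
Best: $48.

$48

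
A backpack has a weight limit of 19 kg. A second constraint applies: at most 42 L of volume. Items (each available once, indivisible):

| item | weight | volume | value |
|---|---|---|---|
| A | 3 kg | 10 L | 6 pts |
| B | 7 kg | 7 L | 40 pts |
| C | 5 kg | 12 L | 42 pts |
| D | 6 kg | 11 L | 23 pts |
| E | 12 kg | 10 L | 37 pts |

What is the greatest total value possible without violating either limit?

Feasible sets respecting both limits:
- B+C+D: weight 18, volume 30, value 105
- A+B+C: weight 15, volume 29, value 88
- B+C: weight 12, volume 19, value 82
- C+E: weight 17, volume 22, value 79
Best: 105 pts.

105 pts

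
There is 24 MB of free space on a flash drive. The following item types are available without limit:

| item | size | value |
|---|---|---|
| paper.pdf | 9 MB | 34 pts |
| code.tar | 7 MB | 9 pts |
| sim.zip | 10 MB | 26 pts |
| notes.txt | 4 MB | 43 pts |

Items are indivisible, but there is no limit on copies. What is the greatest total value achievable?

258 pts

Best value-per-unit is notes.txt at 43/4, and filling with it alone uses size 6×4=24. No mix of the others beats 6×43 = 258.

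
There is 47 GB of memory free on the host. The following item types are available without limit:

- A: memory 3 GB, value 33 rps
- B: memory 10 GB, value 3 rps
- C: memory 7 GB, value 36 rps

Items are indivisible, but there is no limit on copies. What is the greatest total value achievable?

Best value-per-unit is A at 33/3, and filling with it alone uses memory 15×3=45. No mix of the others beats 15×33 = 495.

495 rps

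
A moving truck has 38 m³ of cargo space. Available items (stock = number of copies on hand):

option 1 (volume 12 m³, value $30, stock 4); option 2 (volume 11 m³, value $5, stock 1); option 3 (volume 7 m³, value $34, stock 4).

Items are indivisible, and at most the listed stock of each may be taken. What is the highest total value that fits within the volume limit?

Top feasible selections:
- 4×option 3: volume 28, value 136
- 1×option 1 + 3×option 3: volume 33, value 132
- 2×option 1 + 2×option 3: volume 38, value 128
- 1×option 2 + 3×option 3: volume 32, value 107
Best: $136.

$136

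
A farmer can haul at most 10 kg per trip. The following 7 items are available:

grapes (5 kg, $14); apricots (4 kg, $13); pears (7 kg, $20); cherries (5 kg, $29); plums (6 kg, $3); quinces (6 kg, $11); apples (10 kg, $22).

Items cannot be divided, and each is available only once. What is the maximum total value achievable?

$43

Check high-value combinations within 10 kg:
- grapes+cherries: weight 5+5=10, value 14+29=43
- apricots+cherries: weight 4+5=9, value 13+29=42
- cherries: weight 5, value 29
- grapes+apricots: weight 5+4=9, value 14+13=27
- apricots+quinces: weight 4+6=10, value 13+11=24
Best: $43.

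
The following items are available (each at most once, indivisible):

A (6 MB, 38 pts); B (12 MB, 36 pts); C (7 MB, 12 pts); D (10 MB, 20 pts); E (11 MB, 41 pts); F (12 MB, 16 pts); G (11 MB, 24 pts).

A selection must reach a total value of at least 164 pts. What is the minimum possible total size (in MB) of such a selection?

57

Subsets with value ≥ 164, sorted by total size:
- A+B+C+D+E+G: size 57, value 171
- A+B+C+E+F+G: size 59, value 167
Minimum size: 57 MB.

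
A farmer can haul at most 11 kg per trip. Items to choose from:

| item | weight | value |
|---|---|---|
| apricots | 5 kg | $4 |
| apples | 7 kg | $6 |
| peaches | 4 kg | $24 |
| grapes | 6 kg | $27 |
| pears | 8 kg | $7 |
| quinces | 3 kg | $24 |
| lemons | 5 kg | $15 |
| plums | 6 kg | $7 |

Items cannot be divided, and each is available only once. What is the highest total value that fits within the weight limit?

This is a 0/1 knapsack; check combinations near the capacity.
- grapes+quinces: weight 6+3=9, value 27+24=51
- peaches+grapes: weight 4+6=10, value 24+27=51
- peaches+quinces: weight 4+3=7, value 24+24=48
- grapes+lemons: weight 6+5=11, value 27+15=42
- quinces+lemons: weight 3+5=8, value 24+15=39
Best: $51.

$51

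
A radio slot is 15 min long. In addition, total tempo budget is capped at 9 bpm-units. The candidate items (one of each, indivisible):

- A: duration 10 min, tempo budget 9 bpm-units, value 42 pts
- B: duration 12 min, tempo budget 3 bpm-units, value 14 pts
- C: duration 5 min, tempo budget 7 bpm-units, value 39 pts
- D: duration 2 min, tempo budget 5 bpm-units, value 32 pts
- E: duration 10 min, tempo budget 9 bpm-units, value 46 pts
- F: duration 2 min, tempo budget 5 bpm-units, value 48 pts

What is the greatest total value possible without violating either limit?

Feasible sets respecting both limits:
- B+F: duration 14, tempo budget 8, value 62
- F: duration 2, tempo budget 5, value 48
- B+D: duration 14, tempo budget 8, value 46
Best: 62 pts.

62 pts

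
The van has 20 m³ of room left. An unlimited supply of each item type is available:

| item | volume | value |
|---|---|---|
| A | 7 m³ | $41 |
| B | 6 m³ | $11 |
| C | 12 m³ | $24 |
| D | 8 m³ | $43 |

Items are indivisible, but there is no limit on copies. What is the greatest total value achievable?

$93

Best value-per-unit is A at 41/7; filling with it alone gives 2×41 = 82.
Optimal mix: 2×A + 1×B → volume 20, value 93.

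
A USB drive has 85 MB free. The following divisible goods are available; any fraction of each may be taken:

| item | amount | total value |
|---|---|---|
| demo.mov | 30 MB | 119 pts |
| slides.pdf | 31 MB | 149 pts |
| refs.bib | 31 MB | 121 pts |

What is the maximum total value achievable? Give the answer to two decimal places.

361.68

Take in order of value per unit:
- slides.pdf (149/31 per unit): all 31 → value 149, running total 149.00
- demo.mov (119/30 per unit): all 30 → value 119, running total 268.00
- refs.bib (121/31 per unit): 24 of 31 → value 24×121/31 = 93.6774, running total 361.68
Total 361.68.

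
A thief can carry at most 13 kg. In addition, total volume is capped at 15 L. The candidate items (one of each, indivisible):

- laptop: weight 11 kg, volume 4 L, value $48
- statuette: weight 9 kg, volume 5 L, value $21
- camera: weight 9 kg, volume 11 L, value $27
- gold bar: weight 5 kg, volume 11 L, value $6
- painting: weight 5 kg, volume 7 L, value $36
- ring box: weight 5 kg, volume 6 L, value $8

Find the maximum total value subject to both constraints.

$48

Feasible sets respecting both limits:
- laptop: weight 11, volume 4, value 48
- painting+ring box: weight 10, volume 13, value 44
- painting: weight 5, volume 7, value 36
- camera: weight 9, volume 11, value 27
Best: $48.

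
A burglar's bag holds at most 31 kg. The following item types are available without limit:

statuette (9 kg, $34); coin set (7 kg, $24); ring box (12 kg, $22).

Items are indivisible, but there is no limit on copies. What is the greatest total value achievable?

Best value-per-unit is statuette at 34/9; filling with it alone gives 3×34 = 102.
Optimal mix: 1×statuette + 3×coin set → weight 30, value 106.

$106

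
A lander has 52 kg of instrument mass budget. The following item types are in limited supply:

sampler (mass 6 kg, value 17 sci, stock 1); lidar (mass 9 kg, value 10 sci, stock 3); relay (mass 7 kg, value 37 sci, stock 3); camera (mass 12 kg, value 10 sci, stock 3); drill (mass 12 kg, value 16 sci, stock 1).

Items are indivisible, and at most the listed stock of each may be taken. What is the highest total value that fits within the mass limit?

154 sci

Top feasible selections:
- 1×sampler + 1×lidar + 3×relay + 1×drill: mass 48, value 154
- 1×sampler + 3×relay + 1×camera + 1×drill: mass 51, value 154
Best: 154 sci.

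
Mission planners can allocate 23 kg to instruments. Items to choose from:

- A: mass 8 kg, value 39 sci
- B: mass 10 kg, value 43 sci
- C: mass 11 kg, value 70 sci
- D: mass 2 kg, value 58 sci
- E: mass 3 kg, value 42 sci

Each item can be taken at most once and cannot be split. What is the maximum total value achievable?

182 sci

Check high-value combinations within 23 kg:
- A+B+D+E: mass 8+10+2+3=23, value 39+43+58+42=182
- B+C+D: mass 10+11+2=23, value 43+70+58=171
- C+D+E: mass 11+2+3=16, value 70+58+42=170
- A+C+D: mass 8+11+2=21, value 39+70+58=167
- A+C+E: mass 8+11+3=22, value 39+70+42=151
Best: 182 sci.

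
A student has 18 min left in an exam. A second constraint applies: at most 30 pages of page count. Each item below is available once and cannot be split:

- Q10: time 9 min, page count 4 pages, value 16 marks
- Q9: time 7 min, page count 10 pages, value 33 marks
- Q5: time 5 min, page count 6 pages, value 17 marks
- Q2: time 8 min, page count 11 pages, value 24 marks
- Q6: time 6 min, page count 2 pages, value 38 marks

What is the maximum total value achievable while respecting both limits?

88 marks

Feasible sets respecting both limits:
- Q9+Q5+Q6: time 18, page count 18, value 88
- Q9+Q6: time 13, page count 12, value 71
- Q2+Q6: time 14, page count 13, value 62
Best: 88 marks.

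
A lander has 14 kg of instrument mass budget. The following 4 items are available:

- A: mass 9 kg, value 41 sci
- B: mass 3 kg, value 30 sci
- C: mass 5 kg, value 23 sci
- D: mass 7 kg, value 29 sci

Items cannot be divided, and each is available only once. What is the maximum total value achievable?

Check high-value combinations within 14 kg:
- A+B: mass 9+3=12, value 41+30=71
- A+C: mass 9+5=14, value 41+23=64
- B+D: mass 3+7=10, value 30+29=59
- B+C: mass 3+5=8, value 30+23=53
Best: 71 sci.

71 sci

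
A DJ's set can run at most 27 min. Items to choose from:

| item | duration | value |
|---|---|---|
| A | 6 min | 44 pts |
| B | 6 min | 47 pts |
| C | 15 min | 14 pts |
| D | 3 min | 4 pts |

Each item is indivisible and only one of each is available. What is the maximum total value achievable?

105 pts

This is a 0/1 knapsack; check combinations near the capacity.
- A+B+C: duration 6+6+15=27, value 44+47+14=105
- A+B+D: duration 6+6+3=15, value 44+47+4=95
- A+B: duration 6+6=12, value 44+47=91
Best: 105 pts.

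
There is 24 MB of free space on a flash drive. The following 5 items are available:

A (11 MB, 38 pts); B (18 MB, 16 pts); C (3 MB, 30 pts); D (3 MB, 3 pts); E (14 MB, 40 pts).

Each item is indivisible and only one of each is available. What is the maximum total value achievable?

Check high-value combinations within 24 MB:
- C+D+E: size 3+3+14=20, value 30+3+40=73
- A+C+D: size 11+3+3=17, value 38+30+3=71
- C+E: size 3+14=17, value 30+40=70
- A+C: size 11+3=14, value 38+30=68
Best: 73 pts.

73 pts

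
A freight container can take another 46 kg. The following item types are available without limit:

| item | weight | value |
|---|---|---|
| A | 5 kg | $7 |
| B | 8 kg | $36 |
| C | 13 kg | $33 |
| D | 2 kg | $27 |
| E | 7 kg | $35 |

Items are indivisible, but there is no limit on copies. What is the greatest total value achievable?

Best value-per-unit is D at 27/2, and filling with it alone uses weight 23×2=46. No mix of the others beats 23×27 = 621.

$621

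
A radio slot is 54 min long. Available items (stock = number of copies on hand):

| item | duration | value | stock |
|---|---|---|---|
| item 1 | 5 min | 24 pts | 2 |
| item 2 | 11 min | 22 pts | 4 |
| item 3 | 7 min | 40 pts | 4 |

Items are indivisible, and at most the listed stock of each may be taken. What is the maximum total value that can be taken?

230 pts

Best selections within duration 54 and stock limits:
- 2×item 1 + 1×item 2 + 4×item 3: duration 49, value 230
- 2×item 1 + 2×item 2 + 3×item 3: duration 53, value 212
Best: 230 pts.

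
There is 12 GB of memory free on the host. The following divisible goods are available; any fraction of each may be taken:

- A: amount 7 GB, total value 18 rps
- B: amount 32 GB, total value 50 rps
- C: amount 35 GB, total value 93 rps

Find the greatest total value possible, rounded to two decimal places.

31.89

Take in order of value per unit:
- C (93/35 per unit): 12 of 35 → value 12×93/35 = 31.8857, running total 31.89
Total 31.89.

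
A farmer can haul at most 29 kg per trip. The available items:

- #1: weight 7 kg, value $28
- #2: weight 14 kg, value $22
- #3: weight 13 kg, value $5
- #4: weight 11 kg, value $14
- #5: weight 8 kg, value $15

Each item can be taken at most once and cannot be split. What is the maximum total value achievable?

$65

This is a 0/1 knapsack; check combinations near the capacity.
- #1+#2+#5: weight 7+14+8=29, value 28+22+15=65
- #1+#4+#5: weight 7+11+8=26, value 28+14+15=57
- #1+#2: weight 7+14=21, value 28+22=50
- #1+#3+#5: weight 7+13+8=28, value 28+5+15=48
Best: $65.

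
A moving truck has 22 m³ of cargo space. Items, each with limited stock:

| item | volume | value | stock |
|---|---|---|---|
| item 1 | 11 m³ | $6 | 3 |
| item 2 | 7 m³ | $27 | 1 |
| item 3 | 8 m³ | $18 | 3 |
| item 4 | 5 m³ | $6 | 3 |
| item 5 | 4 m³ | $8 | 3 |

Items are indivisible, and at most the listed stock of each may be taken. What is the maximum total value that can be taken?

Top feasible selections:
- 1×item 2 + 1×item 3 + 1×item 5: volume 19, value 53
- 1×item 2 + 3×item 5: volume 19, value 51
- 1×item 2 + 1×item 3 + 1×item 4: volume 20, value 51
Best: $53.

$53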